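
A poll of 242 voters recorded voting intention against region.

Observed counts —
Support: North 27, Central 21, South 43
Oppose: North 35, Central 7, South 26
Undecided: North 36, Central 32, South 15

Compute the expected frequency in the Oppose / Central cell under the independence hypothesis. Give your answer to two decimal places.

Row total (Oppose) = 68; column total (Central) = 60; grand total N = 242.
Expected count = (row total × column total) / N = 68 × 60 / 242 = 16.86.

16.86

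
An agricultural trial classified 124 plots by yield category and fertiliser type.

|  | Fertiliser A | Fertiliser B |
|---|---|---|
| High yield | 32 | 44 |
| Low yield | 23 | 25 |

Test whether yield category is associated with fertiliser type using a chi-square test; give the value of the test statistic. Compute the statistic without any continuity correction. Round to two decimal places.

0.40

Row totals: 76, 48. Column totals: 55, 69. Grand total N = 124.
Expected counts (row total × column total / N):
  High yield, Fertiliser A: 76×55/124 = 33.710
  High yield, Fertiliser B: 76×69/124 = 42.290
  Low yield, Fertiliser A: 48×55/124 = 21.290
  Low yield, Fertiliser B: 48×69/124 = 26.710
Contributions (O − E)²/E:
  (32 − 33.710)²/33.710 = 0.0867
  (44 − 42.290)²/42.290 = 0.0691
  (23 − 21.290)²/21.290 = 0.1373
  (25 − 26.710)²/26.710 = 0.1095
χ² = 0.0867 + 0.0691 + 0.1373 + 0.1095 = 0.40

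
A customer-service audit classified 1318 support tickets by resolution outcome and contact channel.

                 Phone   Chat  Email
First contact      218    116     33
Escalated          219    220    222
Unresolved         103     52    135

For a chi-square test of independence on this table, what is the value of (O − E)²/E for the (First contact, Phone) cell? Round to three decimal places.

30.423

Row total (First contact) = 367; column total (Phone) = 540; N = 1318.
Expected count E = 367 × 540 / 1318 = 150.3642.
Contribution = (O − E)²/E = (218 − 150.3642)² / 150.3642 = 30.423.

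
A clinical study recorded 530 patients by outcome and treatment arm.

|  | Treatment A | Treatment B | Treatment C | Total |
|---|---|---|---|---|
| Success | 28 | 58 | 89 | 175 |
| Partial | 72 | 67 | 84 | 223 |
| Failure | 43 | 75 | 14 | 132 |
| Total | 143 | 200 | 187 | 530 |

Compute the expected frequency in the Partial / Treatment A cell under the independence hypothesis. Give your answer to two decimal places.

Row total (Partial) = 223; column total (Treatment A) = 143; grand total N = 530.
Expected count = (row total × column total) / N = 223 × 143 / 530 = 60.17.

60.17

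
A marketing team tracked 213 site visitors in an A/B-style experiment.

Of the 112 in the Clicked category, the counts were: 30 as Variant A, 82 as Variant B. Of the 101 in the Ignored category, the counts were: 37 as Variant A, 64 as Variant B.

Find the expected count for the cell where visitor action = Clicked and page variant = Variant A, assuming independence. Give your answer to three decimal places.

Row total (Clicked) = 112; column total (Variant A) = 67; grand total N = 213.
Expected count = (row total × column total) / N = 112 × 67 / 213 = 35.230.

35.230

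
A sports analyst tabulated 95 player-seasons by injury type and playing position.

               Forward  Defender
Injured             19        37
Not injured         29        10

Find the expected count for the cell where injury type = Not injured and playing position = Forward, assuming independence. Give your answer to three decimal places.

Row total (Not injured) = 39; column total (Forward) = 48; grand total N = 95.
Expected count = (row total × column total) / N = 39 × 48 / 95 = 19.705.

19.705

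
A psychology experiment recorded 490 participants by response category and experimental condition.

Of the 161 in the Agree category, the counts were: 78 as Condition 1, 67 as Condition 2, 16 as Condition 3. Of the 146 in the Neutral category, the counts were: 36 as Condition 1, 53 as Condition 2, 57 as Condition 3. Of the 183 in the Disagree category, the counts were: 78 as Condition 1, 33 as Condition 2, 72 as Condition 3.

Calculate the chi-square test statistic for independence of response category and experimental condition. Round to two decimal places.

Row totals: 161, 146, 183. Column totals: 192, 153, 145. Grand total N = 490.
Expected counts (row total × column total / N):
  Agree, Condition 1: 161×192/490 = 63.0857
  Agree, Condition 2: 161×153/490 = 50.2714
  Agree, Condition 3: 161×145/490 = 47.6429
  Neutral, Condition 1: 146×192/490 = 57.2082
  Neutral, Condition 2: 146×153/490 = 45.5878
  Neutral, Condition 3: 146×145/490 = 43.2041
  Disagree, Condition 1: 183×192/490 = 71.7061
  Disagree, Condition 2: 183×153/490 = 57.1408
  Disagree, Condition 3: 183×145/490 = 54.1531
Contributions (O − E)²/E:
  (78 − 63.0857)²/63.0857 = 3.5259
  (67 − 50.2714)²/50.2714 = 5.5667
  (16 − 47.6429)²/47.6429 = 21.0162
  (36 − 57.2082)²/57.2082 = 7.8623
  (53 − 45.5878)²/45.5878 = 1.2052
  (57 − 43.2041)²/43.2041 = 4.4053
  (78 − 71.7061)²/71.7061 = 0.5524
  (33 − 57.1408)²/57.1408 = 10.1990
  (72 − 54.1531)²/54.1531 = 5.8817
χ² = 3.5259 + 5.5667 + 21.0162 + 7.8623 + 1.2052 + 4.4053 + 0.5524 + 10.1990 + 5.8817 = 60.21

60.21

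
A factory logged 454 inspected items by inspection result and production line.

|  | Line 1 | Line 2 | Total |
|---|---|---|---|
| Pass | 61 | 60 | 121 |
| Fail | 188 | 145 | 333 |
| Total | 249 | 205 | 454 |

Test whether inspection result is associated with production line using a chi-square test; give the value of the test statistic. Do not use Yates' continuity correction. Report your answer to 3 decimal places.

Grand total N = 454.
Expected counts (row total × column total / N):
  Pass, Line 1: 121×249/454 = 66.36344
  Pass, Line 2: 121×205/454 = 54.63656
  Fail, Line 1: 333×249/454 = 182.63656
  Fail, Line 2: 333×205/454 = 150.36344
Contributions (O − E)²/E:
  (61 − 66.36344)²/66.36344 = 0.4335
  (60 − 54.63656)²/54.63656 = 0.5265
  (188 − 182.63656)²/182.63656 = 0.1575
  (145 − 150.36344)²/150.36344 = 0.1913
χ² = 0.4335 + 0.5265 + 0.1575 + 0.1913 = 1.309

1.309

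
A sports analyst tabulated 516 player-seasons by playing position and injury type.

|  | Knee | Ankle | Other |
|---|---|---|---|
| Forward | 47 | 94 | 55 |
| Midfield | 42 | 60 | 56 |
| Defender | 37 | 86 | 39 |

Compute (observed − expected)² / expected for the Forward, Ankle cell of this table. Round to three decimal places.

0.088

Row total (Forward) = 196; column total (Ankle) = 240; N = 516.
Expected count E = 196 × 240 / 516 = 91.1628.
Contribution = (O − E)²/E = (94 − 91.1628)² / 91.1628 = 0.088.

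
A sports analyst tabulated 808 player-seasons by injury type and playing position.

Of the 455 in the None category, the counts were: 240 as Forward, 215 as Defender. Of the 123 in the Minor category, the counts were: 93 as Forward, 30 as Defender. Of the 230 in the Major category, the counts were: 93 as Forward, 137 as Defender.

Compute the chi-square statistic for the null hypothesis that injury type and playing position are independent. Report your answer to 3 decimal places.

Row totals: 455, 123, 230. Column totals: 426, 382. Grand total N = 808.
Expected counts (row total × column total / N):
  None, Forward: 455×426/808 = 239.8886
  None, Defender: 455×382/808 = 215.1114
  Minor, Forward: 123×426/808 = 64.8490
  Minor, Defender: 123×382/808 = 58.1510
  Major, Forward: 230×426/808 = 121.2624
  Major, Defender: 230×382/808 = 108.7376
Contributions (O − E)²/E:
  (240 − 239.8886)²/239.8886 = 0.0001
  (215 − 215.1114)²/215.1114 = 0.0001
  (93 − 64.8490)²/64.8490 = 12.2204
  (30 − 58.1510)²/58.1510 = 13.6279
  (93 − 121.2624)²/121.2624 = 6.5871
  (137 − 108.7376)²/108.7376 = 7.3458
χ² = 0.0001 + 0.0001 + 12.2204 + 13.6279 + 6.5871 + 7.3458 = 39.781

39.781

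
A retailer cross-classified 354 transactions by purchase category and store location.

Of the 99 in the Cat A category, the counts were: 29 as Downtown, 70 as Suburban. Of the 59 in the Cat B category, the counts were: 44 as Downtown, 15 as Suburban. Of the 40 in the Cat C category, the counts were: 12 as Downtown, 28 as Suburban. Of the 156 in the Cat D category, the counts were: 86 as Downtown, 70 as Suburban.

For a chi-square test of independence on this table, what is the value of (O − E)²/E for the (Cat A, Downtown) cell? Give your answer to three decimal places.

Row total (Cat A) = 99; column total (Downtown) = 171; N = 354.
Expected count E = 99 × 171 / 354 = 47.8220.
Contribution = (O − E)²/E = (29 − 47.8220)² / 47.8220 = 7.408.

7.408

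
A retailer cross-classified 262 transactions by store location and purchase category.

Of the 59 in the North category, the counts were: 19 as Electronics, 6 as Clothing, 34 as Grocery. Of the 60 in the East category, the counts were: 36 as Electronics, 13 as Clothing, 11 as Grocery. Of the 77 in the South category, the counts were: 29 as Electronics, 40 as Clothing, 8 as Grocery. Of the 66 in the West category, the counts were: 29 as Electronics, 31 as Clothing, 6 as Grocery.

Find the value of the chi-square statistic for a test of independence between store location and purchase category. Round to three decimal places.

72.066

Row totals: 59, 60, 77, 66. Column totals: 113, 90, 59. Grand total N = 262.
Expected counts (row total × column total / N):
  North, Electronics: 59×113/262 = 25.4466
  North, Clothing: 59×90/262 = 20.2672
  North, Grocery: 59×59/262 = 13.2863
  East, Electronics: 60×113/262 = 25.8779
  East, Clothing: 60×90/262 = 20.6107
  East, Grocery: 60×59/262 = 13.5115
  South, Electronics: 77×113/262 = 33.2099
  South, Clothing: 77×90/262 = 26.4504
  South, Grocery: 77×59/262 = 17.3397
  West, Electronics: 66×113/262 = 28.4656
  West, Clothing: 66×90/262 = 22.6718
  West, Grocery: 66×59/262 = 14.8626
Contributions (O − E)²/E:
  (19 − 25.4466)²/25.4466 = 1.6332
  (6 − 20.2672)²/20.2672 = 10.0435
  (34 − 13.2863)²/13.2863 = 32.2932
  (36 − 25.8779)²/25.8779 = 3.9592
  (13 − 20.6107)²/20.6107 = 2.8103
  (11 − 13.5115)²/13.5115 = 0.4668
  (29 − 33.2099)²/33.2099 = 0.5337
  (40 − 26.4504)²/26.4504 = 6.9410
  (8 − 17.3397)²/17.3397 = 5.0307
  (29 − 28.4656)²/28.4656 = 0.0100
  (31 − 22.6718)²/22.6718 = 3.0593
  (6 − 14.8626)²/14.8626 = 5.2848
χ² = 1.6332 + 10.0435 + 32.2932 + 3.9592 + 2.8103 + 0.4668 + 0.5337 + 6.9410 + 5.0307 + 0.0100 + 3.0593 + 5.2848 = 72.066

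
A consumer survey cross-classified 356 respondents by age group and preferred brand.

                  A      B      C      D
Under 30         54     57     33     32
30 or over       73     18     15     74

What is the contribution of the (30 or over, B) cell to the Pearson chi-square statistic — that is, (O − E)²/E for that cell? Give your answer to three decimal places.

Row total (30 or over) = 180; column total (B) = 75; N = 356.
Expected count E = 180 × 75 / 356 = 37.92135.
Contribution = (O − E)²/E = (18 − 37.92135)² / 37.92135 = 10.465.

10.465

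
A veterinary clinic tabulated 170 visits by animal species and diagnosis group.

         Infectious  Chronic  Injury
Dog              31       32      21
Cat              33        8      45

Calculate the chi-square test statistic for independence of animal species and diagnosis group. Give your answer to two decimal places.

23.17

Row totals: 84, 86. Column totals: 64, 40, 66. Grand total N = 170.
Expected counts (row total × column total / N):
  Dog, Infectious: 84×64/170 = 31.624
  Dog, Chronic: 84×40/170 = 19.765
  Dog, Injury: 84×66/170 = 32.612
  Cat, Infectious: 86×64/170 = 32.376
  Cat, Chronic: 86×40/170 = 20.235
  Cat, Injury: 86×66/170 = 33.388
Contributions (O − E)²/E:
  (31 − 31.624)²/31.624 = 0.0123
  (32 − 19.765)²/19.765 = 7.5738
  (21 − 32.612)²/32.612 = 4.1346
  (33 − 32.376)²/32.376 = 0.0120
  (8 − 20.235)²/20.235 = 7.3978
  (45 − 33.388)²/33.388 = 4.0385
χ² = 0.0123 + 7.5738 + 4.1346 + 0.0120 + 7.3978 + 4.0385 = 23.17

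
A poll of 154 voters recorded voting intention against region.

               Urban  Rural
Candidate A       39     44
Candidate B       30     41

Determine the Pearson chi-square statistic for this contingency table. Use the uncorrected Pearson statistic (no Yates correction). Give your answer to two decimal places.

Row totals: 83, 71. Column totals: 69, 85. Grand total N = 154.
Expected counts (row total × column total / N):
  Candidate A, Urban: 83×69/154 = 37.188
  Candidate A, Rural: 83×85/154 = 45.812
  Candidate B, Urban: 71×69/154 = 31.812
  Candidate B, Rural: 71×85/154 = 39.188
Contributions (O − E)²/E:
  (39 − 37.188)²/37.188 = 0.0883
  (44 − 45.812)²/45.812 = 0.0717
  (30 − 31.812)²/31.812 = 0.1032
  (41 − 39.188)²/39.188 = 0.0838
χ² = 0.0883 + 0.0717 + 0.1032 + 0.0838 = 0.35

0.35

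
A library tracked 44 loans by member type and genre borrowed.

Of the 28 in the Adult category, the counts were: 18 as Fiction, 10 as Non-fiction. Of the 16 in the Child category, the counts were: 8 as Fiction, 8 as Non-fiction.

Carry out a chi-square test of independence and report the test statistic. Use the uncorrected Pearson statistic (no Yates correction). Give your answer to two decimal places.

0.86

Row totals: 28, 16. Column totals: 26, 18. Grand total N = 44.
Expected counts (row total × column total / N):
  Adult, Fiction: 28×26/44 = 16.545
  Adult, Non-fiction: 28×18/44 = 11.455
  Child, Fiction: 16×26/44 = 9.455
  Child, Non-fiction: 16×18/44 = 6.545
Contributions (O − E)²/E:
  (18 − 16.545)²/16.545 = 0.1280
  (10 − 11.455)²/11.455 = 0.1848
  (8 − 9.455)²/9.455 = 0.2239
  (8 − 6.545)²/6.545 = 0.3235
χ² = 0.1280 + 0.1848 + 0.2239 + 0.3235 = 0.86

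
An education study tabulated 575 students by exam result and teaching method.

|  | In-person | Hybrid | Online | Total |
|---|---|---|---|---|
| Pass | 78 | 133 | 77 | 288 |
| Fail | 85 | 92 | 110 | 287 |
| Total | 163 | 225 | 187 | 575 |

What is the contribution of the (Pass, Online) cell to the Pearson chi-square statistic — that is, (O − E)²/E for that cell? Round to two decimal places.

Row total (Pass) = 288; column total (Online) = 187; N = 575.
Expected count E = 288 × 187 / 575 = 93.663.
Contribution = (O − E)²/E = (77 − 93.663)² / 93.663 = 2.96.

2.96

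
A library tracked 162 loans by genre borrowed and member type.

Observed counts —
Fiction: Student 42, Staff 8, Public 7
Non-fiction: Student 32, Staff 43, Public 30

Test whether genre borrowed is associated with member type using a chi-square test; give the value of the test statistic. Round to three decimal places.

Row totals: 57, 105. Column totals: 74, 51, 37. Grand total N = 162.
Expected counts (row total × column total / N):
  Fiction, Student: 57×74/162 = 26.0370
  Fiction, Staff: 57×51/162 = 17.9444
  Fiction, Public: 57×37/162 = 13.0185
  Non-fiction, Student: 105×74/162 = 47.9630
  Non-fiction, Staff: 105×51/162 = 33.0556
  Non-fiction, Public: 105×37/162 = 23.9815
Contributions (O − E)²/E:
  (42 − 26.0370)²/26.0370 = 9.7867
  (8 − 17.9444)²/17.9444 = 5.5110
  (7 − 13.0185)²/13.0185 = 2.7824
  (32 − 47.9630)²/47.9630 = 5.3128
  (43 − 33.0556)²/33.0556 = 2.9917
  (30 − 23.9815)²/23.9815 = 1.5104
χ² = 9.7867 + 5.5110 + 2.7824 + 5.3128 + 2.9917 + 1.5104 = 27.895

27.895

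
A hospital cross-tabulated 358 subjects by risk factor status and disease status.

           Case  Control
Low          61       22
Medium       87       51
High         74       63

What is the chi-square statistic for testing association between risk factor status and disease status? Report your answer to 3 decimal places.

8.427

Row totals: 83, 138, 137. Column totals: 222, 136. Grand total N = 358.
Expected counts (row total × column total / N):
  Low, Case: 83×222/358 = 51.4693
  Low, Control: 83×136/358 = 31.5307
  Medium, Case: 138×222/358 = 85.5754
  Medium, Control: 138×136/358 = 52.4246
  High, Case: 137×222/358 = 84.9553
  High, Control: 137×136/358 = 52.0447
Contributions (O − E)²/E:
  (61 − 51.4693)²/51.4693 = 1.7648
  (22 − 31.5307)²/31.5307 = 2.8808
  (87 − 85.5754)²/85.5754 = 0.0237
  (51 − 52.4246)²/52.4246 = 0.0387
  (74 − 84.9553)²/84.9553 = 1.4127
  (63 − 52.0447)²/52.0447 = 2.3061
χ² = 1.7648 + 2.8808 + 0.0237 + 0.0387 + 1.4127 + 2.3061 = 8.427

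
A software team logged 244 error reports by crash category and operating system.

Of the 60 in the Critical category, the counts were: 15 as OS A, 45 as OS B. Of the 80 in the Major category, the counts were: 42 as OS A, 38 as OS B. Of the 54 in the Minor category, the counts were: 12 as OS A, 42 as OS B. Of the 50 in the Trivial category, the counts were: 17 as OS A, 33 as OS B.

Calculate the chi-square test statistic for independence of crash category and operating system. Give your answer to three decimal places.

Row totals: 60, 80, 54, 50. Column totals: 86, 158. Grand total N = 244.
Expected counts (row total × column total / N):
  Critical, OS A: 60×86/244 = 21.1475
  Critical, OS B: 60×158/244 = 38.8525
  Major, OS A: 80×86/244 = 28.1967
  Major, OS B: 80×158/244 = 51.8033
  Minor, OS A: 54×86/244 = 19.0328
  Minor, OS B: 54×158/244 = 34.9672
  Trivial, OS A: 50×86/244 = 17.6230
  Trivial, OS B: 50×158/244 = 32.3770
Contributions (O − E)²/E:
  (15 − 21.1475)²/21.1475 = 1.7871
  (45 − 38.8525)²/38.8525 = 0.9727
  (42 − 28.1967)²/28.1967 = 6.7572
  (38 − 51.8033)²/51.8033 = 3.6780
  (12 − 19.0328)²/19.0328 = 2.5987
  (42 − 34.9672)²/34.9672 = 1.4145
  (17 − 17.6230)²/17.6230 = 0.0220
  (33 − 32.3770)²/32.3770 = 0.0120
χ² = 1.7871 + 0.9727 + 6.7572 + 3.6780 + 2.5987 + 1.4145 + 0.0220 + 0.0120 = 17.242

17.242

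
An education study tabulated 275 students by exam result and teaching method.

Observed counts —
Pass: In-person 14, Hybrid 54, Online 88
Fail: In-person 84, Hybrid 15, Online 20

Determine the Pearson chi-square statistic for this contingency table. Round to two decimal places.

Row totals: 156, 119. Column totals: 98, 69, 108. Grand total N = 275.
Expected counts (row total × column total / N):
  Pass, In-person: 156×98/275 = 55.593
  Pass, Hybrid: 156×69/275 = 39.142
  Pass, Online: 156×108/275 = 61.265
  Fail, In-person: 119×98/275 = 42.407
  Fail, Hybrid: 119×69/275 = 29.858
  Fail, Online: 119×108/275 = 46.735
Contributions (O − E)²/E:
  (14 − 55.593)²/55.593 = 31.1186
  (54 − 39.142)²/39.142 = 5.6400
  (88 − 61.265)²/61.265 = 11.6667
  (84 − 42.407)²/42.407 = 40.7946
  (15 − 29.858)²/29.858 = 7.3937
  (20 − 46.735)²/46.735 = 15.2939
χ² = 31.1186 + 5.6400 + 11.6667 + 40.7946 + 7.3937 + 15.2939 = 111.91

111.91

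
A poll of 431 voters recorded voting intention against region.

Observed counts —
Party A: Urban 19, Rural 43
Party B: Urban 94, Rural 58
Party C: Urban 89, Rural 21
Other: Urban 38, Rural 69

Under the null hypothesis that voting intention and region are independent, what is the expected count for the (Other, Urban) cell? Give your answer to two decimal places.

59.58

Row total (Other) = 107; column total (Urban) = 240; grand total N = 431.
Expected count = (row total × column total) / N = 107 × 240 / 431 = 59.58.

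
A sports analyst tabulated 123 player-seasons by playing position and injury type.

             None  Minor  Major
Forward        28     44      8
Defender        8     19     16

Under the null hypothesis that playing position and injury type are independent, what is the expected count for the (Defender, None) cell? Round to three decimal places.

Row total (Defender) = 43; column total (None) = 36; grand total N = 123.
Expected count = (row total × column total) / N = 43 × 36 / 123 = 12.585.

12.585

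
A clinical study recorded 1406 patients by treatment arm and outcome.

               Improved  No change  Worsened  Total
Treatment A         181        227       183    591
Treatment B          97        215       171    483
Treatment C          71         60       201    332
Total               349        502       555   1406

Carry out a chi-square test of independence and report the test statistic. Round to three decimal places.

104.789

Grand total N = 1406.
Expected counts (row total × column total / N):
  Treatment A, Improved: 591×349/1406 = 146.6991
  Treatment A, No change: 591×502/1406 = 211.0114
  Treatment A, Worsened: 591×555/1406 = 233.2895
  Treatment B, Improved: 483×349/1406 = 119.8912
  Treatment B, No change: 483×502/1406 = 172.4509
  Treatment B, Worsened: 483×555/1406 = 190.6579
  Treatment C, Improved: 332×349/1406 = 82.4097
  Treatment C, No change: 332×502/1406 = 118.5377
  Treatment C, Worsened: 332×555/1406 = 131.0526
Contributions (O − E)²/E:
  (181 − 146.6991)²/146.6991 = 8.0202
  (227 − 211.0114)²/211.0114 = 1.2115
  (183 − 233.2895)²/233.2895 = 10.8408
  (97 − 119.8912)²/119.8912 = 4.3707
  (215 − 172.4509)²/172.4509 = 10.4982
  (171 − 190.6579)²/190.6579 = 2.0268
  (71 − 82.4097)²/82.4097 = 1.5797
  (60 − 118.5377)²/118.5377 = 28.9078
  (201 − 131.0526)²/131.0526 = 37.3334
χ² = 8.0202 + 1.2115 + 10.8408 + 4.3707 + 10.4982 + 2.0268 + 1.5797 + 28.9078 + 37.3334 = 104.789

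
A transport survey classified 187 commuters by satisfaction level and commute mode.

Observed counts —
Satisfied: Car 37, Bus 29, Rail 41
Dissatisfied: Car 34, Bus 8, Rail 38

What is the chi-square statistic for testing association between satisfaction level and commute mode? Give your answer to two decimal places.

8.44

Row totals: 107, 80. Column totals: 71, 37, 79. Grand total N = 187.
Expected counts (row total × column total / N):
  Satisfied, Car: 107×71/187 = 40.626
  Satisfied, Bus: 107×37/187 = 21.171
  Satisfied, Rail: 107×79/187 = 45.203
  Dissatisfied, Car: 80×71/187 = 30.374
  Dissatisfied, Bus: 80×37/187 = 15.829
  Dissatisfied, Rail: 80×79/187 = 33.797
Contributions (O − E)²/E:
  (37 − 40.626)²/40.626 = 0.3236
  (29 − 21.171)²/21.171 = 2.8952
  (41 − 45.203)²/45.203 = 0.3908
  (34 − 30.374)²/30.374 = 0.4329
  (8 − 15.829)²/15.829 = 3.8722
  (38 − 33.797)²/33.797 = 0.5227
χ² = 0.3236 + 2.8952 + 0.3908 + 0.4329 + 3.8722 + 0.5227 = 8.44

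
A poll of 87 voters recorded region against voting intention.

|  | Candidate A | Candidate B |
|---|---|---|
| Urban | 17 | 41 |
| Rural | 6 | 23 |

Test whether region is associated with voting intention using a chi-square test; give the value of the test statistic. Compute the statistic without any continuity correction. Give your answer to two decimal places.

Row totals: 58, 29. Column totals: 23, 64. Grand total N = 87.
Expected counts (row total × column total / N):
  Urban, Candidate A: 58×23/87 = 15.333
  Urban, Candidate B: 58×64/87 = 42.667
  Rural, Candidate A: 29×23/87 = 7.667
  Rural, Candidate B: 29×64/87 = 21.333
Contributions (O − E)²/E:
  (17 − 15.333)²/15.333 = 0.1812
  (41 − 42.667)²/42.667 = 0.0651
  (6 − 7.667)²/7.667 = 0.3624
  (23 − 21.333)²/21.333 = 0.1303
χ² = 0.1812 + 0.0651 + 0.3624 + 0.1303 = 0.74

0.74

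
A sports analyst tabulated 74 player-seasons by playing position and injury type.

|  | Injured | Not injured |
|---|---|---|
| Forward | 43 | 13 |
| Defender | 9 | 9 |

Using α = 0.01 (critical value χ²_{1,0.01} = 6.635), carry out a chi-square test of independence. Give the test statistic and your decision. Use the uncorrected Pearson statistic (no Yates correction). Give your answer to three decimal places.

Row totals: 56, 18. Column totals: 52, 22. Grand total N = 74.
Expected counts (row total × column total / N):
  Forward, Injured: 56×52/74 = 39.3514
  Forward, Not injured: 56×22/74 = 16.6486
  Defender, Injured: 18×52/74 = 12.6486
  Defender, Not injured: 18×22/74 = 5.3514
Contributions (O − E)²/E:
  (43 − 39.3514)²/39.3514 = 0.3383
  (13 − 16.6486)²/16.6486 = 0.7996
  (9 − 12.6486)²/12.6486 = 1.0525
  (9 − 5.3514)²/5.3514 = 2.4876
χ² = 0.3383 + 0.7996 + 1.0525 + 2.4876 = 4.678
df = (2−1)(2−1) = 1. Since 4.678 < 6.635, fail to reject the null hypothesis of independence at α = 0.01.

4.678; fail to reject H₀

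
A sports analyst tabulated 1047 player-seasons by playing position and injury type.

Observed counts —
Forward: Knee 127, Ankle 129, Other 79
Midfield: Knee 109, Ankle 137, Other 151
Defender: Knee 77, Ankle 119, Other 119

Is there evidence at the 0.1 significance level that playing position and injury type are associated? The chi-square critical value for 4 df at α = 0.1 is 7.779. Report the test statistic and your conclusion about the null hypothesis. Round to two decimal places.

Row totals: 335, 397, 315. Column totals: 313, 385, 349. Grand total N = 1047.
Expected counts (row total × column total / N):
  Forward, Knee: 335×313/1047 = 100.148
  Forward, Ankle: 335×385/1047 = 123.185
  Forward, Other: 335×349/1047 = 111.667
  Midfield, Knee: 397×313/1047 = 118.683
  Midfield, Ankle: 397×385/1047 = 145.984
  Midfield, Other: 397×349/1047 = 132.333
  Defender, Knee: 315×313/1047 = 94.169
  Defender, Ankle: 315×385/1047 = 115.831
  Defender, Other: 315×349/1047 = 105.000
Contributions (O − E)²/E:
  (127 − 100.148)²/100.148 = 7.1996
  (129 − 123.185)²/123.185 = 0.2745
  (79 − 111.667)²/111.667 = 9.5564
  (109 − 118.683)²/118.683 = 0.7900
  (137 − 145.984)²/145.984 = 0.5529
  (151 − 132.333)²/132.333 = 2.6332
  (77 − 94.169)²/94.169 = 3.1303
  (119 − 115.831)²/115.831 = 0.0867
  (119 − 105.000)²/105.000 = 1.8667
χ² = 7.1996 + 0.2745 + 9.5564 + 0.7900 + 0.5529 + 2.6332 + 3.1303 + 0.0867 + 1.8667 = 26.09
df = (3−1)(3−1) = 4. Since 26.09 > 7.779, reject the null hypothesis of independence at α = 0.1.

26.09; reject H₀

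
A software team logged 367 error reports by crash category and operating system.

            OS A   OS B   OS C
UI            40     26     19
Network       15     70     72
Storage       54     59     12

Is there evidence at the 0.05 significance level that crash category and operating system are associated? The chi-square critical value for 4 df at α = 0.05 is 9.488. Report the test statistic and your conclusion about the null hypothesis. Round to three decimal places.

Row totals: 85, 157, 125. Column totals: 109, 155, 103. Grand total N = 367.
Expected counts (row total × column total / N):
  UI, OS A: 85×109/367 = 25.2452
  UI, OS B: 85×155/367 = 35.8992
  UI, OS C: 85×103/367 = 23.8556
  Network, OS A: 157×109/367 = 46.6294
  Network, OS B: 157×155/367 = 66.3079
  Network, OS C: 157×103/367 = 44.0627
  Storage, OS A: 125×109/367 = 37.1253
  Storage, OS B: 125×155/367 = 52.7929
  Storage, OS C: 125×103/367 = 35.0817
Contributions (O − E)²/E:
  (40 − 25.2452)²/25.2452 = 8.6236
  (26 − 35.8992)²/35.8992 = 2.7297
  (19 − 23.8556)²/23.8556 = 0.9883
  (15 − 46.6294)²/46.6294 = 21.4547
  (70 − 66.3079)²/66.3079 = 0.2056
  (72 − 44.0627)²/44.0627 = 17.7132
  (54 − 37.1253)²/37.1253 = 7.6701
  (59 − 52.7929)²/52.7929 = 0.7298
  (12 − 35.0817)²/35.0817 = 15.1864
χ² = 8.6236 + 2.7297 + 0.9883 + 21.4547 + 0.2056 + 17.7132 + 7.6701 + 0.7298 + 15.1864 = 75.301
df = (3−1)(3−1) = 4. Since 75.301 > 9.488, reject the null hypothesis of independence at α = 0.05.

75.301; reject H₀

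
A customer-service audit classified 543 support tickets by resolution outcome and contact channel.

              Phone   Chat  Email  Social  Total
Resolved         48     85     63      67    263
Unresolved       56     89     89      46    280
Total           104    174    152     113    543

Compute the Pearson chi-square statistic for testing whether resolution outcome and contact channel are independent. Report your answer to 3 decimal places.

Grand total N = 543.
Expected counts (row total × column total / N):
  Resolved, Phone: 263×104/543 = 50.3720
  Resolved, Chat: 263×174/543 = 84.2762
  Resolved, Email: 263×152/543 = 73.6206
  Resolved, Social: 263×113/543 = 54.7311
  Unresolved, Phone: 280×104/543 = 53.6280
  Unresolved, Chat: 280×174/543 = 89.7238
  Unresolved, Email: 280×152/543 = 78.3794
  Unresolved, Social: 280×113/543 = 58.2689
Contributions (O − E)²/E:
  (48 − 50.3720)²/50.3720 = 0.1117
  (85 − 84.2762)²/84.2762 = 0.0062
  (63 − 73.6206)²/73.6206 = 1.5321
  (67 − 54.7311)²/54.7311 = 2.7503
  (56 − 53.6280)²/53.6280 = 0.1049
  (89 − 89.7238)²/89.7238 = 0.0058
  (89 − 78.3794)²/78.3794 = 1.4391
  (46 − 58.2689)²/58.2689 = 2.5833
χ² = 0.1117 + 0.0062 + 1.5321 + 2.7503 + 0.1049 + 0.0058 + 1.4391 + 2.5833 = 8.533

8.533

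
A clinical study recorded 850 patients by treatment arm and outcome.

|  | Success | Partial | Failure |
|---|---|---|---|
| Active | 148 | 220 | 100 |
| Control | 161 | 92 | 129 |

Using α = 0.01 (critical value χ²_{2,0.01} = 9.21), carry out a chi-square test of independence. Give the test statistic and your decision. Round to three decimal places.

48.528; reject H₀

Row totals: 468, 382. Column totals: 309, 312, 229. Grand total N = 850.
Expected counts (row total × column total / N):
  Active, Success: 468×309/850 = 170.1318
  Active, Partial: 468×312/850 = 171.7835
  Active, Failure: 468×229/850 = 126.0847
  Control, Success: 382×309/850 = 138.8682
  Control, Partial: 382×312/850 = 140.2165
  Control, Failure: 382×229/850 = 102.9153
Contributions (O − E)²/E:
  (148 − 170.1318)²/170.1318 = 2.8790
  (220 − 171.7835)²/171.7835 = 13.5335
  (100 − 126.0847)²/126.0847 = 5.3965
  (161 − 138.8682)²/138.8682 = 3.5272
  (92 − 140.2165)²/140.2165 = 16.5803
  (129 − 102.9153)²/102.9153 = 6.6114
χ² = 2.8790 + 13.5335 + 5.3965 + 3.5272 + 16.5803 + 6.6114 = 48.528
df = (2−1)(3−1) = 2. Since 48.528 > 9.21, reject the null hypothesis of independence at α = 0.01.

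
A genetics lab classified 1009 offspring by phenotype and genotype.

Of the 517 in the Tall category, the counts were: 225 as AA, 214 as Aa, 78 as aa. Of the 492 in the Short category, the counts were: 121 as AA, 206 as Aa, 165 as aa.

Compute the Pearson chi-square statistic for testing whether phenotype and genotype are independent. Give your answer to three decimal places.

61.979

Row totals: 517, 492. Column totals: 346, 420, 243. Grand total N = 1009.
Expected counts (row total × column total / N):
  Tall, AA: 517×346/1009 = 177.2864
  Tall, Aa: 517×420/1009 = 215.2032
  Tall, aa: 517×243/1009 = 124.5104
  Short, AA: 492×346/1009 = 168.7136
  Short, Aa: 492×420/1009 = 204.7968
  Short, aa: 492×243/1009 = 118.4896
Contributions (O − E)²/E:
  (225 − 177.2864)²/177.2864 = 12.8413
  (214 − 215.2032)²/215.2032 = 0.0067
  (78 − 124.5104)²/124.5104 = 17.3738
  (121 − 168.7136)²/168.7136 = 13.4938
  (206 − 204.7968)²/204.7968 = 0.0071
  (165 − 118.4896)²/118.4896 = 18.2566
χ² = 12.8413 + 0.0067 + 17.3738 + 13.4938 + 0.0071 + 18.2566 = 61.979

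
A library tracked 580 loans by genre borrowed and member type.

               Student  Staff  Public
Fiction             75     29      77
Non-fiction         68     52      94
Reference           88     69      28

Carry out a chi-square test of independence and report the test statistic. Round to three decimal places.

Row totals: 181, 214, 185. Column totals: 231, 150, 199. Grand total N = 580.
Expected counts (row total × column total / N):
  Fiction, Student: 181×231/580 = 72.0879
  Fiction, Staff: 181×150/580 = 46.8103
  Fiction, Public: 181×199/580 = 62.1017
  Non-fiction, Student: 214×231/580 = 85.2310
  Non-fiction, Staff: 214×150/580 = 55.3448
  Non-fiction, Public: 214×199/580 = 73.4241
  Reference, Student: 185×231/580 = 73.6810
  Reference, Staff: 185×150/580 = 47.8448
  Reference, Public: 185×199/580 = 63.4741
Contributions (O − E)²/E:
  (75 − 72.0879)²/72.0879 = 0.1176
  (29 − 46.8103)²/46.8103 = 6.7764
  (77 − 62.1017)²/62.1017 = 3.5741
  (68 − 85.2310)²/85.2310 = 3.4836
  (52 − 55.3448)²/55.3448 = 0.2021
  (94 − 73.4241)²/73.4241 = 5.7661
  (88 − 73.6810)²/73.6810 = 2.7827
  (69 − 47.8448)²/47.8448 = 9.3540
  (28 − 63.4741)²/63.4741 = 19.8256
χ² = 0.1176 + 6.7764 + 3.5741 + 3.4836 + 0.2021 + 5.7661 + 2.7827 + 9.3540 + 19.8256 = 51.882

51.882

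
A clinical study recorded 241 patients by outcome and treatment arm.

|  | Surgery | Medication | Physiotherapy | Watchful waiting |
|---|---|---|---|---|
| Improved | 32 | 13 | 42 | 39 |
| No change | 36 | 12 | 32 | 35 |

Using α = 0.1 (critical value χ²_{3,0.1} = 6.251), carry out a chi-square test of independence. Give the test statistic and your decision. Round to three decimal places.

1.344; fail to reject H₀

Row totals: 126, 115. Column totals: 68, 25, 74, 74. Grand total N = 241.
Expected counts (row total × column total / N):
  Improved, Surgery: 126×68/241 = 35.5519
  Improved, Medication: 126×25/241 = 13.0705
  Improved, Physiotherapy: 126×74/241 = 38.6888
  Improved, Watchful waiting: 126×74/241 = 38.6888
  No change, Surgery: 115×68/241 = 32.4481
  No change, Medication: 115×25/241 = 11.9295
  No change, Physiotherapy: 115×74/241 = 35.3112
  No change, Watchful waiting: 115×74/241 = 35.3112
Contributions (O − E)²/E:
  (32 − 35.5519)²/35.5519 = 0.3549
  (13 − 13.0705)²/13.0705 = 0.0004
  (42 − 38.6888)²/38.6888 = 0.2834
  (39 − 38.6888)²/38.6888 = 0.0025
  (36 − 32.4481)²/32.4481 = 0.3888
  (12 − 11.9295)²/11.9295 = 0.0004
  (32 − 35.3112)²/35.3112 = 0.3105
  (35 − 35.3112)²/35.3112 = 0.0027
χ² = 0.3549 + 0.0004 + 0.2834 + 0.0025 + 0.3888 + 0.0004 + 0.3105 + 0.0027 = 1.344
df = (2−1)(4−1) = 3. Since 1.344 < 6.251, fail to reject the null hypothesis of independence at α = 0.1.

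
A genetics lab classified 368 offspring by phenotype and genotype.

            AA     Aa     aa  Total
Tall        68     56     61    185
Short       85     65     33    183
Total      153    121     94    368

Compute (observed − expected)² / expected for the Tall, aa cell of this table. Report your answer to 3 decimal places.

Row total (Tall) = 185; column total (aa) = 94; N = 368.
Expected count E = 185 × 94 / 368 = 47.2554.
Contribution = (O − E)²/E = (61 − 47.2554)² / 47.2554 = 3.998.

3.998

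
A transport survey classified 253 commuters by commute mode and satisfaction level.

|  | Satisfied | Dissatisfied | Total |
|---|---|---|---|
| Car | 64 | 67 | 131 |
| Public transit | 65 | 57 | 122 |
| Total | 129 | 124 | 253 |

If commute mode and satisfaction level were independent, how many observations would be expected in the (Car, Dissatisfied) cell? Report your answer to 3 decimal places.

Row total (Car) = 131; column total (Dissatisfied) = 124; grand total N = 253.
Expected count = (row total × column total) / N = 131 × 124 / 253 = 64.206.

64.206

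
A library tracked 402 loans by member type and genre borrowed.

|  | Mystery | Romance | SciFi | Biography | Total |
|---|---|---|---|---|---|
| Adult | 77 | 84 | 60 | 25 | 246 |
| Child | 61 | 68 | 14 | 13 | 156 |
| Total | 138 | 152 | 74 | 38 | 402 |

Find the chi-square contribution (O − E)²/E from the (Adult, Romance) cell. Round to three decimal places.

0.874

Row total (Adult) = 246; column total (Romance) = 152; N = 402.
Expected count E = 246 × 152 / 402 = 93.01493.
Contribution = (O − E)²/E = (84 − 93.01493)² / 93.01493 = 0.874.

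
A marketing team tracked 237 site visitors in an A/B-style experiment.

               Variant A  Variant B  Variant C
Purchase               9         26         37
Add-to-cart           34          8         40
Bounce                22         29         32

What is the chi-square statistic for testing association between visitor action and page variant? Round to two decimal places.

26.73

Row totals: 72, 82, 83. Column totals: 65, 63, 109. Grand total N = 237.
Expected counts (row total × column total / N):
  Purchase, Variant A: 72×65/237 = 19.747
  Purchase, Variant B: 72×63/237 = 19.139
  Purchase, Variant C: 72×109/237 = 33.114
  Add-to-cart, Variant A: 82×65/237 = 22.489
  Add-to-cart, Variant B: 82×63/237 = 21.797
  Add-to-cart, Variant C: 82×109/237 = 37.713
  Bounce, Variant A: 83×65/237 = 22.764
  Bounce, Variant B: 83×63/237 = 22.063
  Bounce, Variant C: 83×109/237 = 38.173
Contributions (O − E)²/E:
  (9 − 19.747)²/19.747 = 5.8489
  (26 − 19.139)²/19.139 = 2.4595
  (37 − 33.114)²/33.114 = 0.4560
  (34 − 22.489)²/22.489 = 5.8919
  (8 − 21.797)²/21.797 = 8.7332
  (40 − 37.713)²/37.713 = 0.1387
  (22 − 22.764)²/22.764 = 0.0256
  (29 − 22.063)²/22.063 = 2.1811
  (32 − 38.173)²/38.173 = 0.9982
χ² = 5.8489 + 2.4595 + 0.4560 + 5.8919 + 8.7332 + 0.1387 + 0.0256 + 2.1811 + 0.9982 = 26.73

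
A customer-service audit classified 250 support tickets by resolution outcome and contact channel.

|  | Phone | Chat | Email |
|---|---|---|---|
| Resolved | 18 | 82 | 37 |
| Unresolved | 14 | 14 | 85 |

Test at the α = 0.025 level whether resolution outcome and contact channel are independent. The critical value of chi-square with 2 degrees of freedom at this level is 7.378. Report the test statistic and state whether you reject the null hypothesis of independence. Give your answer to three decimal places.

65.855; reject H₀

Row totals: 137, 113. Column totals: 32, 96, 122. Grand total N = 250.
Expected counts (row total × column total / N):
  Resolved, Phone: 137×32/250 = 17.5360
  Resolved, Chat: 137×96/250 = 52.6080
  Resolved, Email: 137×122/250 = 66.8560
  Unresolved, Phone: 113×32/250 = 14.4640
  Unresolved, Chat: 113×96/250 = 43.3920
  Unresolved, Email: 113×122/250 = 55.1440
Contributions (O − E)²/E:
  (18 − 17.5360)²/17.5360 = 0.0123
  (82 − 52.6080)²/52.6080 = 16.4213
  (37 − 66.8560)²/66.8560 = 13.3328
  (14 − 14.4640)²/14.4640 = 0.0149
  (14 − 43.3920)²/43.3920 = 19.9090
  (85 − 55.1440)²/55.1440 = 16.1646
χ² = 0.0123 + 16.4213 + 13.3328 + 0.0149 + 19.9090 + 16.1646 = 65.855
df = (2−1)(3−1) = 2. Since 65.855 > 7.378, reject the null hypothesis of independence at α = 0.025.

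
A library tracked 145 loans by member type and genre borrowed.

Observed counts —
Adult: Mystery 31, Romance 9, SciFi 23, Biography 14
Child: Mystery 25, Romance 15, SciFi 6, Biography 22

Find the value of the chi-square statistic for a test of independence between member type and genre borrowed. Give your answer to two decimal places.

13.38

Row totals: 77, 68. Column totals: 56, 24, 29, 36. Grand total N = 145.
Expected counts (row total × column total / N):
  Adult, Mystery: 77×56/145 = 29.738
  Adult, Romance: 77×24/145 = 12.745
  Adult, SciFi: 77×29/145 = 15.400
  Adult, Biography: 77×36/145 = 19.117
  Child, Mystery: 68×56/145 = 26.262
  Child, Romance: 68×24/145 = 11.255
  Child, SciFi: 68×29/145 = 13.600
  Child, Biography: 68×36/145 = 16.883
Contributions (O − E)²/E:
  (31 − 29.738)²/29.738 = 0.0536
  (9 − 12.745)²/12.745 = 1.1004
  (23 − 15.400)²/15.400 = 3.7506
  (14 − 19.117)²/19.117 = 1.3697
  (25 − 26.262)²/26.262 = 0.0606
  (15 − 11.255)²/11.255 = 1.2461
  (6 − 13.600)²/13.600 = 4.2471
  (22 − 16.883)²/16.883 = 1.5509
χ² = 0.0536 + 1.1004 + 3.7506 + 1.3697 + 0.0606 + 1.2461 + 4.2471 + 1.5509 = 13.38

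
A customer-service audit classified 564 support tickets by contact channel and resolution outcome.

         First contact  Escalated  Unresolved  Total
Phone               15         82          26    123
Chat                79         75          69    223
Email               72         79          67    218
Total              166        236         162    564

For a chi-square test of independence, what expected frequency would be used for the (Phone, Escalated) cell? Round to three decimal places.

51.468

Row total (Phone) = 123; column total (Escalated) = 236; grand total N = 564.
Expected count = (row total × column total) / N = 123 × 236 / 564 = 51.468.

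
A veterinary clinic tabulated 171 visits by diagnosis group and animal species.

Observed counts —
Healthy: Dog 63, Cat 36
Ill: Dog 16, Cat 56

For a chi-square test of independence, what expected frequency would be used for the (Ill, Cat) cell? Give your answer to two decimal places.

Row total (Ill) = 72; column total (Cat) = 92; grand total N = 171.
Expected count = (row total × column total) / N = 72 × 92 / 171 = 38.74.

38.74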